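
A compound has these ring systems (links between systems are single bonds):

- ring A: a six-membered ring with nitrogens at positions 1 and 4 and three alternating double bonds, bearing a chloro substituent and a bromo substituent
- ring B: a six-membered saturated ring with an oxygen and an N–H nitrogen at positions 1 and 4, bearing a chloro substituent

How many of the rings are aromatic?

Ring A is planar and fully conjugated; 3 ring double bonds give 6 π electrons. 6 = 4(1)+2, so ring A is aromatic (pyrazine).
Ring B has only sp³ atoms, so it is not fully conjugated — not aromatic (morpholine).
Aromatic: A. Total: 1.

1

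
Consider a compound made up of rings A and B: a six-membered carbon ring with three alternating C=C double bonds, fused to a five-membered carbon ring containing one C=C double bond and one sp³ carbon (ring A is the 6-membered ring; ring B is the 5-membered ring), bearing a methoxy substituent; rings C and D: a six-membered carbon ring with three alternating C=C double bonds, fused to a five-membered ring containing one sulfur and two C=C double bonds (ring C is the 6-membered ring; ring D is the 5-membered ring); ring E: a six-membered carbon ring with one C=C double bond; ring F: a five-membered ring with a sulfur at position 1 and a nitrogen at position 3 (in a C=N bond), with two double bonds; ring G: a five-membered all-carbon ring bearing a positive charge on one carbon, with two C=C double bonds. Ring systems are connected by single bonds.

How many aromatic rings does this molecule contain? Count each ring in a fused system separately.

Ring A has a continuous p-orbital overlap around the ring; 3 ring double bonds give 6 π electrons. Since 6 = 4n+2 (n=1), ring A is aromatic (benzene ring).
Ring B has one sp³ carbon, so it is not fully conjugated — not aromatic (cyclopentene ring).
Rings C and D form a fused bicyclic system (with one sulfur) with 9 sp² atoms and 10 π electrons from ring double bonds plus a heteroatom lone pair. 10 = 4(2)+2, so the system is aromatic and both rings count as aromatic (benzothiophene).
Ring E has four sp³ carbons, so it is not fully conjugated — not aromatic (cyclohexene).
Ring F is planar and fully conjugated; 2 ring double bonds (4 π electrons) plus a heteroatom lone pair (2) give 6 π electrons. 6 = 4(1)+2, so ring F is aromatic (thiazole).
Ring G has only sp² ring atoms; a planar conformation would have a fully conjugated π system of 4 electrons. But 4 = 4(1), which is 4n not 4n+2, so ring G is not aromatic (cyclopentadienyl cation).
Aromatic: A, C, D, F. Total: 4.

4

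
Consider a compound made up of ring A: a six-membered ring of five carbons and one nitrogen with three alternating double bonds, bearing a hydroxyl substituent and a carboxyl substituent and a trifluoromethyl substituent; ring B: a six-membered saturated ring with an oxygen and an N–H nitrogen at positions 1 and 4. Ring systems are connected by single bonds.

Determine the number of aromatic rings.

1

Ring A is fully conjugated (every ring atom contributes a p orbital); 3 ring double bonds give 6 π electrons. 6 = 4(1)+2, so ring A is aromatic (pyridine).
Ring B has only sp³ atoms, so it is not fully conjugated — not aromatic (morpholine).
Aromatic: A. Total: 1.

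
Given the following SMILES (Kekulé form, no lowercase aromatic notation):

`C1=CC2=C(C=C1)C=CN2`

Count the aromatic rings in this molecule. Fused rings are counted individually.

2

The SMILES encodes a six-membered carbon ring with three alternating C=C double bonds, fused to a five-membered ring containing one N–H nitrogen and two C=C double bonds.
The fused 6/5-membered bicyclic (with one N–H) is a single π system with 9 sp² atoms and 10 π electrons from ring double bonds plus a heteroatom lone pair. 10 = 4(2)+2, so the system is aromatic and both rings count as aromatic (indole).
2 of the 2 rings are aromatic. Total: 2.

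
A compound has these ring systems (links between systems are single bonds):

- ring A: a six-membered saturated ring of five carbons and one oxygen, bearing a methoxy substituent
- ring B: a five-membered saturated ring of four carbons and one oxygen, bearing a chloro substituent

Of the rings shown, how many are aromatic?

0

Ring A has only sp³ atoms, so it is not fully conjugated — not aromatic (tetrahydropyran).
Ring B has only sp³ atoms, so it is not fully conjugated — not aromatic (tetrahydrofuran).
No ring is aromatic. Total: 0.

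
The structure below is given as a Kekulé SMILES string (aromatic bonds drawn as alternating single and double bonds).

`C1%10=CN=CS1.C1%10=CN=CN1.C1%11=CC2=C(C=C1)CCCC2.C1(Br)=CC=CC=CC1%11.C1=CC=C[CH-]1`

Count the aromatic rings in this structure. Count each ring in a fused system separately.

The SMILES encodes a five-membered ring with a sulfur at position 1 and a nitrogen at position 3 (in a C=N bond), with two double bonds; a five-membered ring with nitrogens at positions 1 and 3 (one bearing H, one in a C=N bond) and two double bonds; a six-membered carbon ring with three alternating C=C double bonds, fused to a saturated six-membered carbon ring; a seven-membered carbon ring with three C=C double bonds and one sp³ carbon; a five-membered all-carbon ring bearing a negative charge on one carbon, with two C=C double bonds.
The 5-membered ring with one sulfur and one =N– is fully conjugated (every ring atom contributes a p orbital); 2 ring double bonds (4 π electrons) plus a heteroatom lone pair (2) give 6 π electrons. Since 6 = 4n+2 (n=1), it is aromatic (thiazole).
The 5-membered ring with two nitrogens (one N–H, one =N–) is fully conjugated (every ring atom contributes a p orbital); 2 ring double bonds (4 π electrons) plus a heteroatom lone pair (2) give 6 π electrons. Since 6 = 4n+2 (n=1), it is aromatic (imidazole).
The 6-membered ring has a continuous p-orbital overlap around the ring; 3 ring double bonds give 6 π electrons. Since 6 = 4n+2 (n=1), it is aromatic (benzene ring).
The second 6-membered ring has four sp³ carbons, so it is not fully conjugated — not aromatic (cyclohexane ring).
The 7-membered ring has one sp³ carbon, so it is not fully conjugated — not aromatic (cycloheptatriene).
The 5-membered ring has a continuous p-orbital overlap around the ring; 2 ring double bonds (4 π electrons) plus the carbanion lone pair (2) give 6 π electrons. 6 = 4(1)+2, so it is aromatic (cyclopentadienyl anion).
4 of the 6 rings are aromatic. Total: 4.

4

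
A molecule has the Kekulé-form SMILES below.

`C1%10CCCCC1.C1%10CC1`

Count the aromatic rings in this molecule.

The SMILES encodes a six-membered saturated carbon ring; a three-membered saturated carbon ring.
The 6-membered ring has only sp³ atoms, so it is not fully conjugated — not aromatic (cyclohexane).
The 3-membered ring has only sp³ atoms, so it is not fully conjugated — not aromatic (cyclopropane).
None of the rings are aromatic. Total: 0.

0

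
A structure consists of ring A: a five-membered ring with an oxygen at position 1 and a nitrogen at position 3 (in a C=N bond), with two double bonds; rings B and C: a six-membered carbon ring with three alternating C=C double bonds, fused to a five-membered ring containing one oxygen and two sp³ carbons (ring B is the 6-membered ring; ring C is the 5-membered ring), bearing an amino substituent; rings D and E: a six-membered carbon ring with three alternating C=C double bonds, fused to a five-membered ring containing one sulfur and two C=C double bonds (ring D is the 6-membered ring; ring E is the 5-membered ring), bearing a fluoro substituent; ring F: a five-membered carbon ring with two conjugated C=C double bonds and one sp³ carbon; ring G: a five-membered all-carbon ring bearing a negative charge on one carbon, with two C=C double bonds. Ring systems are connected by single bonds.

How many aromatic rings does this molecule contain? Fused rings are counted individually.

5

Ring A is planar and fully conjugated; 2 ring double bonds (4 π electrons) plus a heteroatom lone pair (2) give 6 π electrons. That satisfies 4n+2 with n=1, so ring A is aromatic (oxazole).
Ring B is planar and fully conjugated; 3 ring double bonds give 6 π electrons. Since 6 = 4n+2 (n=1), ring B is aromatic (benzene ring).
Ring C has two sp³ carbons, so it is not fully conjugated — not aromatic (oxolane ring).
Rings D and E form a fused bicyclic system (with one sulfur) with 9 sp² atoms and 10 π electrons from ring double bonds plus a heteroatom lone pair. 10 = 4(2)+2, so the system is aromatic and both rings count as aromatic (benzothiophene).
Ring F has one sp³ carbon, so it is not fully conjugated — not aromatic (cyclopentadiene).
Ring G is planar and fully conjugated; 2 ring double bonds (4 π electrons) plus the carbanion lone pair (2) give 6 π electrons. 6 = 4(1)+2, so ring G is aromatic (cyclopentadienyl anion).
Aromatic: A, B, D, E, G. Total: 5.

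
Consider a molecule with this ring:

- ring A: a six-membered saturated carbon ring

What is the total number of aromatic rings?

0

Ring A has only sp³ atoms, so it is not fully conjugated — not aromatic (cyclohexane).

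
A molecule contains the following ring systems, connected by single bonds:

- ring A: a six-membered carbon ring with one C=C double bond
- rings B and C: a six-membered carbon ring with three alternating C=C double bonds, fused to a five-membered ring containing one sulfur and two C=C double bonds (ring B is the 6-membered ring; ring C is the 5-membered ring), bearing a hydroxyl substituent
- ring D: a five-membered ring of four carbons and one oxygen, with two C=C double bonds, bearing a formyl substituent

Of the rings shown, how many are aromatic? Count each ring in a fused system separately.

3

Ring A has four sp³ carbons, so it is not fully conjugated — not aromatic (cyclohexene).
Rings B and C form a fused bicyclic system (with one sulfur) with 9 sp² atoms and 10 π electrons from ring double bonds plus a heteroatom lone pair. 10 = 4(2)+2, so the system is aromatic and both rings count as aromatic (benzothiophene).
Ring D is planar and fully conjugated; 2 ring double bonds (4 π electrons) plus a heteroatom lone pair (2) give 6 π electrons. That satisfies 4n+2 with n=1, so ring D is aromatic (furan).
Aromatic: B, C, D. Total: 3.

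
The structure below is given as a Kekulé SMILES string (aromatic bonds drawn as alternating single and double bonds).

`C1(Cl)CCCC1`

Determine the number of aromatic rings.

The SMILES encodes a five-membered saturated carbon ring.
The 5-membered ring has only sp³ atoms, so it is not fully conjugated — not aromatic (cyclopentane).

0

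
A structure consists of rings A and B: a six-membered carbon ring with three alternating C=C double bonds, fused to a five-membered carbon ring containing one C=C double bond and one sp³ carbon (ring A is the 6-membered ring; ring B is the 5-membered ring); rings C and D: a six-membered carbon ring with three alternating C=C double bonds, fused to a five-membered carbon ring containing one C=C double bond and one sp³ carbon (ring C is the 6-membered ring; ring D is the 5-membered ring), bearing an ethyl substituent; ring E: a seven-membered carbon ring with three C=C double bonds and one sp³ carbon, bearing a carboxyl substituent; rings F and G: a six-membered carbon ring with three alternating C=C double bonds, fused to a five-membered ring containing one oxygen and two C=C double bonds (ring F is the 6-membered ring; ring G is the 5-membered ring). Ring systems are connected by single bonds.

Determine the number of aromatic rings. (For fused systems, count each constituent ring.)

Ring A is fully conjugated (every ring atom contributes a p orbital); 3 ring double bonds give 6 π electrons. That satisfies 4n+2 with n=1, so ring A is aromatic (benzene ring).
Ring B has one sp³ carbon, so it is not fully conjugated — not aromatic (cyclopentene ring).
Ring C is planar and fully conjugated; 3 ring double bonds give 6 π electrons. 6 = 4(1)+2, so ring C is aromatic (benzene ring).
Ring D has one sp³ carbon, so it is not fully conjugated — not aromatic (cyclopentene ring).
Ring E has one sp³ carbon, so it is not fully conjugated — not aromatic (cycloheptatriene).
Rings F and G form a fused bicyclic system (with one oxygen) with 9 sp² atoms and 10 π electrons from ring double bonds plus a heteroatom lone pair. 10 = 4(2)+2, so the system is aromatic and both rings count as aromatic (benzofuran).
Aromatic: A, C, F, G. Total: 4.

4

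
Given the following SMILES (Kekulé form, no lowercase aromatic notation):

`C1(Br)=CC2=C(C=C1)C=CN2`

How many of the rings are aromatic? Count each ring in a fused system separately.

2

The SMILES encodes a six-membered carbon ring with three alternating C=C double bonds, fused to a five-membered ring containing one N–H nitrogen and two C=C double bonds.
The fused 6/5-membered bicyclic (with one N–H) is a single π system with 9 sp² atoms and 10 π electrons from ring double bonds plus a heteroatom lone pair. 10 = 4(2)+2, so the system is aromatic and both rings count as aromatic (indole).
2 of the 2 rings are aromatic. Total: 2.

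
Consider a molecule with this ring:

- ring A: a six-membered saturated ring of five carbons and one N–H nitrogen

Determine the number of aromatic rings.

Ring A has only sp³ atoms, so it is not fully conjugated — not aromatic (piperidine).

0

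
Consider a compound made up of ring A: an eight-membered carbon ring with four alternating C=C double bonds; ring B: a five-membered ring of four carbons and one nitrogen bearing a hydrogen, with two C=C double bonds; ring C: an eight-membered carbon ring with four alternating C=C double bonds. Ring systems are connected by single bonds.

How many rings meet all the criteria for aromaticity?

1

Ring A has only sp² ring atoms; a planar conformation would have a fully conjugated π system of 8 electrons. But 8 = 4(2), which is 4n not 4n+2, so ring A is not aromatic (cyclooctatetraene) — cyclooctatetraene distorts into a non-planar tub to avoid antiaromaticity.
Ring B has a continuous p-orbital overlap around the ring; 2 ring double bonds (4 π electrons) plus a heteroatom lone pair (2) give 6 π electrons. Since 6 = 4n+2 (n=1), ring B is aromatic (pyrrole).
Ring C has only sp² ring atoms; a planar conformation would have a fully conjugated π system of 8 electrons. But 8 = 4(2), which is 4n not 4n+2, so ring C is not aromatic (cyclooctatetraene) — cyclooctatetraene distorts into a non-planar tub to avoid antiaromaticity.
Aromatic: B. Total: 1.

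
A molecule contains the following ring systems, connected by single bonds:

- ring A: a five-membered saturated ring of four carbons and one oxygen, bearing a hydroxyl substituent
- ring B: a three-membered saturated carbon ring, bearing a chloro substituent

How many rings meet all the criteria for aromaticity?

Ring A has only sp³ atoms, so it is not fully conjugated — not aromatic (tetrahydrofuran).
Ring B has only sp³ atoms, so it is not fully conjugated — not aromatic (cyclopropane).
No ring is aromatic. Total: 0.

0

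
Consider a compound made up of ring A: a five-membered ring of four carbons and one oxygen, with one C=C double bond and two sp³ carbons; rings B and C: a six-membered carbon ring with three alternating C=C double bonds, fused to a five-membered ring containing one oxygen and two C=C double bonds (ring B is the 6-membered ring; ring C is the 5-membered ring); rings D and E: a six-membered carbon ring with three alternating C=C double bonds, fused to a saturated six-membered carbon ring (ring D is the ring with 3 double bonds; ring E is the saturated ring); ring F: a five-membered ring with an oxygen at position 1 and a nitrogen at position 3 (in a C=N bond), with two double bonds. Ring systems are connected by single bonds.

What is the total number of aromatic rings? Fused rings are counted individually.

4

Ring A has two sp³ carbons, so it is not fully conjugated — not aromatic (2,3-dihydrofuran).
Rings B and C form a fused bicyclic system (with one oxygen) with 9 sp² atoms and 10 π electrons from ring double bonds plus a heteroatom lone pair. 10 = 4(2)+2, so the system is aromatic and both rings count as aromatic (benzofuran).
Ring D is planar and fully conjugated; 3 ring double bonds give 6 π electrons. 6 = 4(1)+2, so ring D is aromatic (benzene ring).
Ring E has four sp³ carbons, so it is not fully conjugated — not aromatic (cyclohexane ring).
Ring F is fully conjugated (every ring atom contributes a p orbital); 2 ring double bonds (4 π electrons) plus a heteroatom lone pair (2) give 6 π electrons. That satisfies 4n+2 with n=1, so ring F is aromatic (oxazole).
Aromatic: B, C, D, F. Total: 4.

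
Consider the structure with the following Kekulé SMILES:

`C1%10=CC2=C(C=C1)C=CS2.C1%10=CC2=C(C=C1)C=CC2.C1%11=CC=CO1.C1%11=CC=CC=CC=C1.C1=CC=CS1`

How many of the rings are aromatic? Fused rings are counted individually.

The SMILES encodes a six-membered carbon ring with three alternating C=C double bonds, fused to a five-membered ring containing one sulfur and two C=C double bonds; a six-membered carbon ring with three alternating C=C double bonds, fused to a five-membered carbon ring containing one C=C double bond and one sp³ carbon; a five-membered ring of four carbons and one oxygen, with two C=C double bonds; an eight-membered carbon ring with four alternating C=C double bonds; a five-membered ring of four carbons and one sulfur, with two C=C double bonds.
The fused 6/5-membered bicyclic (with one sulfur) is a single π system with 9 sp² atoms and 10 π electrons from ring double bonds plus a heteroatom lone pair. 10 = 4(2)+2, so the system is aromatic and both rings count as aromatic (benzothiophene).
The 6-membered ring is fully conjugated (every ring atom contributes a p orbital); 3 ring double bonds give 6 π electrons. 6 = 4(1)+2, so it is aromatic (benzene ring).
The 5-membered ring has one sp³ carbon, so it is not fully conjugated — not aromatic (cyclopentene ring).
The 5-membered ring with one oxygen is fully conjugated (every ring atom contributes a p orbital); 2 ring double bonds (4 π electrons) plus a heteroatom lone pair (2) give 6 π electrons. That satisfies 4n+2 with n=1, so it is aromatic (furan).
The 8-membered ring has only sp² ring atoms; a planar conformation would have a fully conjugated π system of 8 electrons. But 8 = 4(2), which is 4n not 4n+2, so it is not aromatic (cyclooctatetraene) — cyclooctatetraene distorts into a non-planar tub to avoid antiaromaticity.
The 5-membered ring with one sulfur is planar and fully conjugated; 2 ring double bonds (4 π electrons) plus a heteroatom lone pair (2) give 6 π electrons. 6 = 4(1)+2, so it is aromatic (thiophene).
5 of the 7 rings are aromatic. Total: 5.

5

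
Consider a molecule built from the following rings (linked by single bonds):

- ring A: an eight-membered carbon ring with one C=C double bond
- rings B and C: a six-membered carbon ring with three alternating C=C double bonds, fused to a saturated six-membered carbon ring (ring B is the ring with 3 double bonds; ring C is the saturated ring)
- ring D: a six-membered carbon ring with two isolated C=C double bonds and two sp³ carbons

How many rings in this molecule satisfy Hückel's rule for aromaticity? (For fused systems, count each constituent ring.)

1

Ring A has six sp³ carbons, so it is not fully conjugated — not aromatic (cyclooctene).
Ring B has a continuous p-orbital overlap around the ring; 3 ring double bonds give 6 π electrons. 6 = 4(1)+2, so ring B is aromatic (benzene ring).
Ring C has four sp³ carbons, so it is not fully conjugated — not aromatic (cyclohexane ring).
Ring D has two sp³ carbons, so it is not fully conjugated — not aromatic (1,4-cyclohexadiene).
Aromatic: B. Total: 1.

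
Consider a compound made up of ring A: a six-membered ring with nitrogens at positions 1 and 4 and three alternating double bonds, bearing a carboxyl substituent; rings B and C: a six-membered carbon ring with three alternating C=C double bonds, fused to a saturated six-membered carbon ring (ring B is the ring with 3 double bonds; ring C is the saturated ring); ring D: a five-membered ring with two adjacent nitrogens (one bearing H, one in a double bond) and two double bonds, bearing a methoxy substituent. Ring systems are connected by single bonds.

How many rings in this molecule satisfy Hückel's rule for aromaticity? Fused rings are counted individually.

Ring A is fully conjugated (every ring atom contributes a p orbital); 3 ring double bonds give 6 π electrons. 6 = 4(1)+2, so ring A is aromatic (pyrazine).
Ring B has a continuous p-orbital overlap around the ring; 3 ring double bonds give 6 π electrons. 6 = 4(1)+2, so ring B is aromatic (benzene ring).
Ring C has four sp³ carbons, so it is not fully conjugated — not aromatic (cyclohexane ring).
Ring D is fully conjugated (every ring atom contributes a p orbital); 2 ring double bonds (4 π electrons) plus a heteroatom lone pair (2) give 6 π electrons. Since 6 = 4n+2 (n=1), ring D is aromatic (pyrazole).
Aromatic: A, B, D. Total: 3.

3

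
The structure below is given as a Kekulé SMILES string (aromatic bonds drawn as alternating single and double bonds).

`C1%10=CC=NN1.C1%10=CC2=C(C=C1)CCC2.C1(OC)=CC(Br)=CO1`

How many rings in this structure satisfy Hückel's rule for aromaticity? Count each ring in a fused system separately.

The SMILES encodes a five-membered ring with two adjacent nitrogens (one bearing H, one in a double bond) and two double bonds; a six-membered carbon ring with three alternating C=C double bonds, fused to a saturated five-membered carbon ring; a five-membered ring of four carbons and one oxygen, with two C=C double bonds.
The 5-membered ring with two adjacent nitrogens (one N–H, one =N–) is planar and fully conjugated; 2 ring double bonds (4 π electrons) plus a heteroatom lone pair (2) give 6 π electrons. Since 6 = 4n+2 (n=1), it is aromatic (pyrazole).
The 6-membered ring has a continuous p-orbital overlap around the ring; 3 ring double bonds give 6 π electrons. 6 = 4(1)+2, so it is aromatic (benzene ring).
The 5-membered ring has three sp³ carbons, so it is not fully conjugated — not aromatic (cyclopentane ring).
The 5-membered ring with one oxygen is fully conjugated (every ring atom contributes a p orbital); 2 ring double bonds (4 π electrons) plus a heteroatom lone pair (2) give 6 π electrons. Since 6 = 4n+2 (n=1), it is aromatic (furan).
3 of the 4 rings are aromatic. Total: 3.

3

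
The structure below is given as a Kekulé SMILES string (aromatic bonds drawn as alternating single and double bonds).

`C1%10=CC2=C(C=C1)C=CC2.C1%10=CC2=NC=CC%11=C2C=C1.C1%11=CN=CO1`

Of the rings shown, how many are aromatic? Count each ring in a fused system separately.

4

The SMILES encodes a six-membered carbon ring with three alternating C=C double bonds, fused to a five-membered carbon ring containing one C=C double bond and one sp³ carbon; two fused six-membered rings, each with three alternating double bonds; one ring is all carbon and the other has one ring nitrogen; a five-membered ring with an oxygen at position 1 and a nitrogen at position 3 (in a C=N bond), with two double bonds.
The 6-membered ring is planar and fully conjugated; 3 ring double bonds give 6 π electrons. That satisfies 4n+2 with n=1, so it is aromatic (benzene ring).
The 5-membered ring has one sp³ carbon, so it is not fully conjugated — not aromatic (cyclopentene ring).
The fused 6/6-membered bicyclic (with one nitrogen) is a single π system with 10 sp² atoms and 10 π electrons from ring double bonds. 10 = 4(2)+2, so the system is aromatic and both rings count as aromatic (quinoline).
The 5-membered ring with one oxygen and one =N– is planar and fully conjugated; 2 ring double bonds (4 π electrons) plus a heteroatom lone pair (2) give 6 π electrons. That satisfies 4n+2 with n=1, so it is aromatic (oxazole).
4 of the 5 rings are aromatic. Total: 4.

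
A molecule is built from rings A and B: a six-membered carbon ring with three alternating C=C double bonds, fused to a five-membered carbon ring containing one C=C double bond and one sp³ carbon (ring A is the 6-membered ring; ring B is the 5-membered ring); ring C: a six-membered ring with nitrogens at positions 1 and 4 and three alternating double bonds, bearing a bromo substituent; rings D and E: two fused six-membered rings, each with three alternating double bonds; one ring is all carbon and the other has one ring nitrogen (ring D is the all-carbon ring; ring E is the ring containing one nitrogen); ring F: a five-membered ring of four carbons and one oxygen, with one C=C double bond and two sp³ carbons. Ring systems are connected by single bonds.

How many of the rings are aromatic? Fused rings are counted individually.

Ring A is planar and fully conjugated; 3 ring double bonds give 6 π electrons. That satisfies 4n+2 with n=1, so ring A is aromatic (benzene ring).
Ring B has one sp³ carbon, so it is not fully conjugated — not aromatic (cyclopentene ring).
Ring C is planar and fully conjugated; 3 ring double bonds give 6 π electrons. Since 6 = 4n+2 (n=1), ring C is aromatic (pyrazine).
Rings D and E form a fused bicyclic system (with one nitrogen) with 10 sp² atoms and 10 π electrons from ring double bonds. 10 = 4(2)+2, so the system is aromatic and both rings count as aromatic (quinoline).
Ring F has two sp³ carbons, so it is not fully conjugated — not aromatic (2,3-dihydrofuran).
Aromatic: A, C, D, E. Total: 4.

4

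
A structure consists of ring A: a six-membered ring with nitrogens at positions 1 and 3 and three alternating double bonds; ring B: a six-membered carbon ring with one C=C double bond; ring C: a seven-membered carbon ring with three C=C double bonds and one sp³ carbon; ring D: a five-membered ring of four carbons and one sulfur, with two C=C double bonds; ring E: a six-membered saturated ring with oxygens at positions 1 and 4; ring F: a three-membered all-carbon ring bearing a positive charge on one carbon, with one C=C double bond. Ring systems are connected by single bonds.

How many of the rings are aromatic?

Ring A is fully conjugated (every ring atom contributes a p orbital); 3 ring double bonds give 6 π electrons. Since 6 = 4n+2 (n=1), ring A is aromatic (pyrimidine).
Ring B has four sp³ carbons, so it is not fully conjugated — not aromatic (cyclohexene).
Ring C has one sp³ carbon, so it is not fully conjugated — not aromatic (cycloheptatriene).
Ring D is fully conjugated (every ring atom contributes a p orbital); 2 ring double bonds (4 π electrons) plus a heteroatom lone pair (2) give 6 π electrons. That satisfies 4n+2 with n=1, so ring D is aromatic (thiophene).
Ring E has only sp³ atoms, so it is not fully conjugated — not aromatic (1,4-dioxane).
Ring F has a continuous p-orbital overlap around the ring; 1 ring double bond (2 π electrons) plus the carbocation's empty p orbital (0, but keeps the ring conjugated) give 2 π electrons. 2 = 4(0)+2, so ring F is aromatic (cyclopropenyl cation).
Aromatic: A, D, F. Total: 3.

3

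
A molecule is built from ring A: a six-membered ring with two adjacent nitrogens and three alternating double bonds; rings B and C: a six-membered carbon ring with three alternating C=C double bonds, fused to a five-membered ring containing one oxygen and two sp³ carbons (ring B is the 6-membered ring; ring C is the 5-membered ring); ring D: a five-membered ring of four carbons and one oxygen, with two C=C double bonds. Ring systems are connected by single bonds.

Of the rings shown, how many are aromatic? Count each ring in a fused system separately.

3

Ring A has a continuous p-orbital overlap around the ring; 3 ring double bonds give 6 π electrons. That satisfies 4n+2 with n=1, so ring A is aromatic (pyridazine).
Ring B has a continuous p-orbital overlap around the ring; 3 ring double bonds give 6 π electrons. 6 = 4(1)+2, so ring B is aromatic (benzene ring).
Ring C has two sp³ carbons, so it is not fully conjugated — not aromatic (oxolane ring).
Ring D is fully conjugated (every ring atom contributes a p orbital); 2 ring double bonds (4 π electrons) plus a heteroatom lone pair (2) give 6 π electrons. That satisfies 4n+2 with n=1, so ring D is aromatic (furan).
Aromatic: A, B, D. Total: 3.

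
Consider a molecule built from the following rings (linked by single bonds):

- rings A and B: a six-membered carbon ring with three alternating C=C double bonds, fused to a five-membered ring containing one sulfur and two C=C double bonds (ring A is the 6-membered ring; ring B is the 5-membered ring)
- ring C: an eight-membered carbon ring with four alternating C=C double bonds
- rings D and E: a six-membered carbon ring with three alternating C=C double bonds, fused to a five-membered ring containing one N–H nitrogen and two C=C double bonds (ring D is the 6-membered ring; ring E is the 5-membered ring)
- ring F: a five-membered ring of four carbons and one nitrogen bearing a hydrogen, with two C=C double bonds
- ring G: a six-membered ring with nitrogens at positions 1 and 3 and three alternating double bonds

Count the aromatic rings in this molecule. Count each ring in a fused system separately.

6

Rings A and B form a fused bicyclic system (with one sulfur) with 9 sp² atoms and 10 π electrons from ring double bonds plus a heteroatom lone pair. 10 = 4(2)+2, so the system is aromatic and both rings count as aromatic (benzothiophene).
Ring C has only sp² ring atoms; a planar conformation would have a fully conjugated π system of 8 electrons. But 8 = 4(2), which is 4n not 4n+2, so ring C is not aromatic (cyclooctatetraene) — cyclooctatetraene distorts into a non-planar tub to avoid antiaromaticity.
Rings D and E form a fused bicyclic system (with one N–H) with 9 sp² atoms and 10 π electrons from ring double bonds plus a heteroatom lone pair. 10 = 4(2)+2, so the system is aromatic and both rings count as aromatic (indole).
Ring F is fully conjugated (every ring atom contributes a p orbital); 2 ring double bonds (4 π electrons) plus a heteroatom lone pair (2) give 6 π electrons. 6 = 4(1)+2, so ring F is aromatic (pyrrole).
Ring G is planar and fully conjugated; 3 ring double bonds give 6 π electrons. That satisfies 4n+2 with n=1, so ring G is aromatic (pyrimidine).
Aromatic: A, B, D, E, F, G. Total: 6.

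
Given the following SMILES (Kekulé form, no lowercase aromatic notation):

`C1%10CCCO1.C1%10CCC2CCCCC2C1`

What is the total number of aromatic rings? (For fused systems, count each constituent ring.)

The SMILES encodes a five-membered saturated ring of four carbons and one oxygen; two fused six-membered saturated carbon rings.
The 5-membered ring with one oxygen has only sp³ atoms, so it is not fully conjugated — not aromatic (tetrahydrofuran).
The 6-membered ring has only sp³ atoms, so it is not fully conjugated — not aromatic (cyclohexane ring).
The second 6-membered ring has only sp³ atoms, so it is not fully conjugated — not aromatic (cyclohexane ring).
None of the rings are aromatic. Total: 0.

0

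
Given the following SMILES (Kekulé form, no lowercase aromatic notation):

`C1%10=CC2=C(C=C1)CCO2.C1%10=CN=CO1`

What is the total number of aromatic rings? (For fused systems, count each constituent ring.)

2

The SMILES encodes a six-membered carbon ring with three alternating C=C double bonds, fused to a five-membered ring containing one oxygen and two sp³ carbons; a five-membered ring with an oxygen at position 1 and a nitrogen at position 3 (in a C=N bond), with two double bonds.
The 6-membered ring has a continuous p-orbital overlap around the ring; 3 ring double bonds give 6 π electrons. 6 = 4(1)+2, so it is aromatic (benzene ring).
The 5-membered ring with one oxygen has two sp³ carbons, so it is not fully conjugated — not aromatic (oxolane ring).
The 5-membered ring with one oxygen and one =N– is planar and fully conjugated; 2 ring double bonds (4 π electrons) plus a heteroatom lone pair (2) give 6 π electrons. Since 6 = 4n+2 (n=1), it is aromatic (oxazole).
2 of the 3 rings are aromatic. Total: 2.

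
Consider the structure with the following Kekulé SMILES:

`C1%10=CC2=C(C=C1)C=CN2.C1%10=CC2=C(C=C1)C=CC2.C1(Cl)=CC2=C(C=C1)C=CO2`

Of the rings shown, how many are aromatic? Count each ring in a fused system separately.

5

The SMILES encodes a six-membered carbon ring with three alternating C=C double bonds, fused to a five-membered ring containing one N–H nitrogen and two C=C double bonds; a six-membered carbon ring with three alternating C=C double bonds, fused to a five-membered carbon ring containing one C=C double bond and one sp³ carbon; a six-membered carbon ring with three alternating C=C double bonds, fused to a five-membered ring containing one oxygen and two C=C double bonds.
The fused 6/5-membered bicyclic (with one N–H) is a single π system with 9 sp² atoms and 10 π electrons from ring double bonds plus a heteroatom lone pair. 10 = 4(2)+2, so the system is aromatic and both rings count as aromatic (indole).
The 6-membered ring is planar and fully conjugated; 3 ring double bonds give 6 π electrons. That satisfies 4n+2 with n=1, so it is aromatic (benzene ring).
The 5-membered ring has one sp³ carbon, so it is not fully conjugated — not aromatic (cyclopentene ring).
The fused 6/5-membered bicyclic (with one oxygen) is a single π system with 9 sp² atoms and 10 π electrons from ring double bonds plus a heteroatom lone pair. 10 = 4(2)+2, so the system is aromatic and both rings count as aromatic (benzofuran).
5 of the 6 rings are aromatic. Total: 5.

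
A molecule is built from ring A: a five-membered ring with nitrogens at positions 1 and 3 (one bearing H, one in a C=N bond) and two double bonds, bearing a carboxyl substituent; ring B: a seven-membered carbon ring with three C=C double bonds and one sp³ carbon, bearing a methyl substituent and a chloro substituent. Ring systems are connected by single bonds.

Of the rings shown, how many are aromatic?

Ring A is fully conjugated (every ring atom contributes a p orbital); 2 ring double bonds (4 π electrons) plus a heteroatom lone pair (2) give 6 π electrons. Since 6 = 4n+2 (n=1), ring A is aromatic (imidazole).
Ring B has one sp³ carbon, so it is not fully conjugated — not aromatic (cycloheptatriene).
Aromatic: A. Total: 1.

1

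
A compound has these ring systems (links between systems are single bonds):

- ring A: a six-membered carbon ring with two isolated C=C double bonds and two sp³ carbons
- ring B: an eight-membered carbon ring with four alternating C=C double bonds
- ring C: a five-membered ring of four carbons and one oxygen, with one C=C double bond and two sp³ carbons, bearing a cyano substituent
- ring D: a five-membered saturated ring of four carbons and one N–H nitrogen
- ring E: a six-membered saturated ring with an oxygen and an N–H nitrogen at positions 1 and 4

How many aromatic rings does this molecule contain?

0

Ring A has two sp³ carbons, so it is not fully conjugated — not aromatic (1,4-cyclohexadiene).
Ring B has only sp² ring atoms; a planar conformation would have a fully conjugated π system of 8 electrons. But 8 = 4(2), which is 4n not 4n+2, so ring B is not aromatic (cyclooctatetraene) — cyclooctatetraene distorts into a non-planar tub to avoid antiaromaticity.
Ring C has two sp³ carbons, so it is not fully conjugated — not aromatic (2,3-dihydrofuran).
Ring D has only sp³ atoms, so it is not fully conjugated — not aromatic (pyrrolidine).
Ring E has only sp³ atoms, so it is not fully conjugated — not aromatic (morpholine).
No ring is aromatic. Total: 0.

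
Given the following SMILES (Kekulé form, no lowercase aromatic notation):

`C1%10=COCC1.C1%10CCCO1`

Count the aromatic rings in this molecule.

0

The SMILES encodes a five-membered ring of four carbons and one oxygen, with one C=C double bond and two sp³ carbons; a five-membered saturated ring of four carbons and one oxygen.
The 5-membered ring with one oxygen has two sp³ carbons, so it is not fully conjugated — not aromatic (2,3-dihydrofuran).
The second 5-membered ring with one oxygen has only sp³ atoms, so it is not fully conjugated — not aromatic (tetrahydrofuran).
None of the rings are aromatic. Total: 0.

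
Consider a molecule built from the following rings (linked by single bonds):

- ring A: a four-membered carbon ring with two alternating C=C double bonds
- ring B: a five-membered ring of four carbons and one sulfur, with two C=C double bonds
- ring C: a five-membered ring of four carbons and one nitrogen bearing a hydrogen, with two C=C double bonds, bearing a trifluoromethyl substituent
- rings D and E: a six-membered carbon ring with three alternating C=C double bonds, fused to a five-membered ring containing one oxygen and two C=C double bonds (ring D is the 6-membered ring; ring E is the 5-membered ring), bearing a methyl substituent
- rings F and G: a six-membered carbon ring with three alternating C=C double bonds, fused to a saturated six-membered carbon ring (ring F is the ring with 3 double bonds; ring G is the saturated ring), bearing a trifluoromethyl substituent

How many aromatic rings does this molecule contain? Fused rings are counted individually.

5

Ring A has only sp² ring atoms; a planar conformation would have a fully conjugated π system of 4 electrons. But 4 = 4(1), which is 4n not 4n+2, so ring A is not aromatic (cyclobutadiene) — cyclobutadiene is antiaromatic and distorts to a rectangle.
Ring B is fully conjugated (every ring atom contributes a p orbital); 2 ring double bonds (4 π electrons) plus a heteroatom lone pair (2) give 6 π electrons. That satisfies 4n+2 with n=1, so ring B is aromatic (thiophene).
Ring C is fully conjugated (every ring atom contributes a p orbital); 2 ring double bonds (4 π electrons) plus a heteroatom lone pair (2) give 6 π electrons. That satisfies 4n+2 with n=1, so ring C is aromatic (pyrrole).
Rings D and E form a fused bicyclic system (with one oxygen) with 9 sp² atoms and 10 π electrons from ring double bonds plus a heteroatom lone pair. 10 = 4(2)+2, so the system is aromatic and both rings count as aromatic (benzofuran).
Ring F has a continuous p-orbital overlap around the ring; 3 ring double bonds give 6 π electrons. 6 = 4(1)+2, so ring F is aromatic (benzene ring).
Ring G has four sp³ carbons, so it is not fully conjugated — not aromatic (cyclohexane ring).
Aromatic: B, C, D, E, F. Total: 5.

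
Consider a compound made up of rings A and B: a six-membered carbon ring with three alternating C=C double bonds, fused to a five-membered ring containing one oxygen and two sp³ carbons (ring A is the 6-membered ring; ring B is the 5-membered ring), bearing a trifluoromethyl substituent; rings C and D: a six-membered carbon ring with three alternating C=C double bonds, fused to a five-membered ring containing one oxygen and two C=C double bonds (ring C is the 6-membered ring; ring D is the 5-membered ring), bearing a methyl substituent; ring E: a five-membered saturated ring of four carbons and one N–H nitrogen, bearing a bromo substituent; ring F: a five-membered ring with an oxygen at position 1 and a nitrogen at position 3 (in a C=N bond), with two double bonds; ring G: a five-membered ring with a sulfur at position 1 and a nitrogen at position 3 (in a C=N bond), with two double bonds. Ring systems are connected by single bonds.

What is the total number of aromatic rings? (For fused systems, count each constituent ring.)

5

Ring A is planar and fully conjugated; 3 ring double bonds give 6 π electrons. That satisfies 4n+2 with n=1, so ring A is aromatic (benzene ring).
Ring B has two sp³ carbons, so it is not fully conjugated — not aromatic (oxolane ring).
Rings C and D form a fused bicyclic system (with one oxygen) with 9 sp² atoms and 10 π electrons from ring double bonds plus a heteroatom lone pair. 10 = 4(2)+2, so the system is aromatic and both rings count as aromatic (benzofuran).
Ring E has only sp³ atoms, so it is not fully conjugated — not aromatic (pyrrolidine).
Ring F is planar and fully conjugated; 2 ring double bonds (4 π electrons) plus a heteroatom lone pair (2) give 6 π electrons. Since 6 = 4n+2 (n=1), ring F is aromatic (oxazole).
Ring G is planar and fully conjugated; 2 ring double bonds (4 π electrons) plus a heteroatom lone pair (2) give 6 π electrons. 6 = 4(1)+2, so ring G is aromatic (thiazole).
Aromatic: A, C, D, F, G. Total: 5.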